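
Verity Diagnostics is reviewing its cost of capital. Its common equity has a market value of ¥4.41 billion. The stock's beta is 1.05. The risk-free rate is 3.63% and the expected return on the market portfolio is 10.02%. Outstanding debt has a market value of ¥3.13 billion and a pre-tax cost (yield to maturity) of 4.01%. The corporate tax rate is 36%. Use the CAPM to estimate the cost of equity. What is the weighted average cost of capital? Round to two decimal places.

Market risk premium = 10.02% − 3.63% = 6.39%.
Cost of equity via CAPM: Re = 3.63% + 1.05 × 6.39% = 10.3395%.
Total capital V = 4.41 + 3.13 = 7.54.
Equity: weight = 4.41/7.54 = 0.5849; cost = 10.3395%.
Debt: weight = 3.13/7.54 = 0.4151; after-tax cost = 4.01% × (1 − 36%) = 2.5664%.
WACC = 0.5849 × 10.3395% + 0.4151 × 2.5664% = 7.1127%.

7.11%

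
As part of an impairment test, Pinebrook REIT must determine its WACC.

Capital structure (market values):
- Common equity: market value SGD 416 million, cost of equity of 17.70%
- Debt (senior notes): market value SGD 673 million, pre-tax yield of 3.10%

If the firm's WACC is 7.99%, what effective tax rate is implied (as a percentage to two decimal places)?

Total capital V = 416 + 673 = 1089.
Equity weight = 416/1089 = 0.3820.
Senior notes weight = 673/1089 = 0.6180.
Equity contribution = 0.3820 × 17.7% = 6.7614%.
Debt contribution must be 7.99% − 6.7614% = 1.2286%.
0.6180 × 3.1% × (1 − T) = 1.2286%  ⇒  (1 − T) = 0.6413.
T = 35.8716%.

35.87%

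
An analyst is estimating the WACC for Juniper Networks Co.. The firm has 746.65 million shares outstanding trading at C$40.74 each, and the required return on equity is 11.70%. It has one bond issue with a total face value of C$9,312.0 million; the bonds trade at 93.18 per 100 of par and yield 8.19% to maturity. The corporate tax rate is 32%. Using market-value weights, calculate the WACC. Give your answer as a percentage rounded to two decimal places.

10.34%

Market value of equity E = 40.74 × 746.65m = 30418.521m. Market value of debt D = 9312m × 93.18/100 = 8676.9216m.
Total capital V = 30418.521 + 8676.9216 = 39095.4426.
Equity: weight = 30418.521/39095.4426 = 0.7781; cost = 11.7%.
Bonds outstanding: weight = 8676.9216/39095.4426 = 0.2219; after-tax cost = 8.19% × (1 − 32%) = 5.5692%.
WACC = 0.7781 × 11.7000% + 0.2219 × 5.5692% = 10.3393%.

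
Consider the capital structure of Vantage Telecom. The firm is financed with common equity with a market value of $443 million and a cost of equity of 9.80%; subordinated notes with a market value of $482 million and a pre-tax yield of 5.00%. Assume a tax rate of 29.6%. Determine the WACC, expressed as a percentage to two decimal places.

6.53%

Total capital V = 443 + 482 = 925.
Equity: weight = 443/925 = 0.4789; cost = 9.8%.
Subordinated notes: weight = 482/925 = 0.5211; after-tax cost = 5% × (1 − 29.6%) = 3.5200%.
WACC = 0.4789 × 9.8000% + 0.5211 × 3.5200% = 6.5276%.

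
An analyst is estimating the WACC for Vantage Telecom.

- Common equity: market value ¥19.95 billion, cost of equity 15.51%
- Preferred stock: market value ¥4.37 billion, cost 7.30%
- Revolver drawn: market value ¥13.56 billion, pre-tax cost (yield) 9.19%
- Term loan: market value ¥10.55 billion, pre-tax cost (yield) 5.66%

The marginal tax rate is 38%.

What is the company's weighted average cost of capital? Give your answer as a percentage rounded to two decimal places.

Total capital V = 19.95 + 4.37 + 13.56 + 10.55 = 48.43.
Equity: weight = 19.95/48.43 = 0.4119; cost = 15.51%.
Preferred: weight = 4.37/48.43 = 0.0902; cost = 7.3%.
Revolver drawn: weight = 13.56/48.43 = 0.2800; after-tax cost = 9.19% × (1 − 38%) = 5.6978%.
Term loan: weight = 10.55/48.43 = 0.2178; after-tax cost = 5.66% × (1 − 38%) = 3.5092%.
WACC = 0.4119 × 15.5100% + 0.0902 × 7.3000% + 0.2800 × 5.6978% + 0.2178 × 3.5092% = 9.4076%.

9.41%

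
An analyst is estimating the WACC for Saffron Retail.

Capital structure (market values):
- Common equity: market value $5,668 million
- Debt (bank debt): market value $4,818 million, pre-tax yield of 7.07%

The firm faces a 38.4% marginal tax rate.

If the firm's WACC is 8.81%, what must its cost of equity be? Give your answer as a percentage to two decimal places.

Total capital V = 5668 + 4818 = 10486.
Equity weight = 5668/10486 = 0.5405.
Bank debt weight = 4818/10486 = 0.4595.
Debt contribution = 0.4595 × 7.07% × (1 − 38.4%) = 2.0010%.
Required equity contribution = 8.81% − 2.0010% = 6.8090%.
Re = 6.8090% / 0.5405 = 12.5968%.

12.60%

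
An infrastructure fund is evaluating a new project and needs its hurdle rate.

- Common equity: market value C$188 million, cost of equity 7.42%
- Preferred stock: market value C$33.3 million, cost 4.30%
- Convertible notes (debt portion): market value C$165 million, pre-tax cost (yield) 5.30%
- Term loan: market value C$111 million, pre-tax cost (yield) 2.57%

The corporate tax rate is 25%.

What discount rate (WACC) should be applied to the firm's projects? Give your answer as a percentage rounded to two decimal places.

Total capital V = 188 + 33.3 + 165 + 111 = 497.3.
Equity: weight = 188/497.3 = 0.3780; cost = 7.42%.
Preferred: weight = 33.3/497.3 = 0.0670; cost = 4.3%.
Convertible notes (debt portion): weight = 165/497.3 = 0.3318; after-tax cost = 5.3% × (1 − 25%) = 3.9750%.
Term loan: weight = 111/497.3 = 0.2232; after-tax cost = 2.57% × (1 − 25%) = 1.9275%.
WACC = 0.3780 × 7.4200% + 0.0670 × 4.3000% + 0.3318 × 3.9750% + 0.2232 × 1.9275% = 4.8421%.

4.84%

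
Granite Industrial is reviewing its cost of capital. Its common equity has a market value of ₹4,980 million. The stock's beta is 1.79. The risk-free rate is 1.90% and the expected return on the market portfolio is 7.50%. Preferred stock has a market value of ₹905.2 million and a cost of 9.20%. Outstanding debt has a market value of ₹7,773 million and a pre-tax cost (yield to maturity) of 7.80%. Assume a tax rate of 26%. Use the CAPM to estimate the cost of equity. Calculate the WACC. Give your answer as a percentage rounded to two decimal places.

8.24%

Market risk premium = 7.5% − 1.9% = 5.6%.
Cost of equity via CAPM: Re = 1.9% + 1.79 × 5.6% = 11.9240%.
Total capital V = 4980 + 905.2 + 7773 = 13658.2.
Equity: weight = 4980/13658.2 = 0.3646; cost = 11.924%.
Preferred: weight = 905.2/13658.2 = 0.0663; cost = 9.2%.
Debt: weight = 7773/13658.2 = 0.5691; after-tax cost = 7.8% × (1 − 26%) = 5.7720%.
WACC = 0.3646 × 11.9240% + 0.0663 × 9.2000% + 0.5691 × 5.7720% = 8.2423%.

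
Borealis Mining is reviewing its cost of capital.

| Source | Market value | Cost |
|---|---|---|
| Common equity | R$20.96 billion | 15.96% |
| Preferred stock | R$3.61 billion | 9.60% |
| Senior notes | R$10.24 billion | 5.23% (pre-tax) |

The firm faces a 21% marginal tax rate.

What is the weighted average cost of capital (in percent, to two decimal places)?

11.82%

Total capital V = 20.96 + 3.61 + 10.24 = 34.81.
Equity: weight = 20.96/34.81 = 0.6021; cost = 15.96%.
Preferred: weight = 3.61/34.81 = 0.1037; cost = 9.6%.
Senior notes: weight = 10.24/34.81 = 0.2942; after-tax cost = 5.23% × (1 − 21%) = 4.1317%.
WACC = 0.6021 × 15.9600% + 0.1037 × 9.6000% + 0.2942 × 4.1317% = 11.8209%.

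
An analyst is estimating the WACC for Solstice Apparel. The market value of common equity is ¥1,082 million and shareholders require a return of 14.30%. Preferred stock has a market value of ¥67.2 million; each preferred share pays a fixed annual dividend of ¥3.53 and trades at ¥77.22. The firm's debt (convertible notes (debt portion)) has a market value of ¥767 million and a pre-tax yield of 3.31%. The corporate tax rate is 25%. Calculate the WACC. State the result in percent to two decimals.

Cost of preferred: Rp = 3.53 / 77.22 = 4.5714%.
Total capital V = 1082 + 67.2 + 767 = 1916.2.
Equity: weight = 1082/1916.2 = 0.5647; cost = 14.3%.
Preferred: weight = 67.2/1916.2 = 0.0351; cost = 4.5714%.
Convertible notes (debt portion): weight = 767/1916.2 = 0.4003; after-tax cost = 3.31% × (1 − 25%) = 2.4825%.
WACC = 0.5647 × 14.3000% + 0.0351 × 4.5714% + 0.4003 × 2.4825% = 9.2286%.

9.23%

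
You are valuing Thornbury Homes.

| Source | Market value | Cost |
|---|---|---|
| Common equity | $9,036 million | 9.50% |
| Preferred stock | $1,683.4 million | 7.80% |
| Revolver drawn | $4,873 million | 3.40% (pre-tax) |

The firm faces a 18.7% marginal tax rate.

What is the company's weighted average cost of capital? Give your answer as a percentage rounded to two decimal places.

7.21%

Total capital V = 9036 + 1683.4 + 4873 = 15592.4.
Equity: weight = 9036/15592.4 = 0.5795; cost = 9.5%.
Preferred: weight = 1683.4/15592.4 = 0.1080; cost = 7.8%.
Revolver drawn: weight = 4873/15592.4 = 0.3125; after-tax cost = 3.4% × (1 − 18.7%) = 2.7642%.
WACC = 0.5795 × 9.5000% + 0.1080 × 7.8000% + 0.3125 × 2.7642% = 7.2114%.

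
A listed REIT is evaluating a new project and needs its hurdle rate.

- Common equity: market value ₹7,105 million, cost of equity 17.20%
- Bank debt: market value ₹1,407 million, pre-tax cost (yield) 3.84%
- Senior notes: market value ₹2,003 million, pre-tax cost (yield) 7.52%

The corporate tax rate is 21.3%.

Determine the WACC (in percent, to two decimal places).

13.15%

Total capital V = 7105 + 1407 + 2003 = 10515.
Equity: weight = 7105/10515 = 0.6757; cost = 17.2%.
Bank debt: weight = 1407/10515 = 0.1338; after-tax cost = 3.84% × (1 − 21.3%) = 3.0221%.
Senior notes: weight = 2003/10515 = 0.1905; after-tax cost = 7.52% × (1 − 21.3%) = 5.9182%.
WACC = 0.6757 × 17.2000% + 0.1338 × 3.0221% + 0.1905 × 5.9182% = 13.1538%.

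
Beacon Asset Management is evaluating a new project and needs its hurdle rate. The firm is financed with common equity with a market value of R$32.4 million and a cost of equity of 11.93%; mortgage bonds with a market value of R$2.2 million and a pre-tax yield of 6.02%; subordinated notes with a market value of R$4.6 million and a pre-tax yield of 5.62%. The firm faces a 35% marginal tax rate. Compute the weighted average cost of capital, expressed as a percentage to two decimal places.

10.51%

Total capital V = 32.4 + 2.2 + 4.6 = 39.2.
Equity: weight = 32.4/39.2 = 0.8265; cost = 11.93%.
Mortgage bonds: weight = 2.2/39.2 = 0.0561; after-tax cost = 6.02% × (1 − 35%) = 3.9130%.
Subordinated notes: weight = 4.6/39.2 = 0.1173; after-tax cost = 5.62% × (1 − 35%) = 3.6530%.
WACC = 0.8265 × 11.9300% + 0.0561 × 3.9130% + 0.1173 × 3.6530% = 10.5088%.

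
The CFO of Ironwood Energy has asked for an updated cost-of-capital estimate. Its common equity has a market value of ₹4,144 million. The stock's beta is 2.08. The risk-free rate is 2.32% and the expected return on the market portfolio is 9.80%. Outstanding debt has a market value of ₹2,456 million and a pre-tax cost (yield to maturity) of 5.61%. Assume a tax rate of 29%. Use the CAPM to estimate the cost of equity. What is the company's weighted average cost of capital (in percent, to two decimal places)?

12.71%

Market risk premium = 9.8% − 2.32% = 7.48%.
Cost of equity via CAPM: Re = 2.32% + 2.08 × 7.48% = 17.8784%.
Total capital V = 4144 + 2456 = 6600.
Equity: weight = 4144/6600 = 0.6279; cost = 17.8784%.
Debt: weight = 2456/6600 = 0.3721; after-tax cost = 5.61% × (1 − 29%) = 3.9831%.
WACC = 0.6279 × 17.8784% + 0.3721 × 3.9831% = 12.7077%.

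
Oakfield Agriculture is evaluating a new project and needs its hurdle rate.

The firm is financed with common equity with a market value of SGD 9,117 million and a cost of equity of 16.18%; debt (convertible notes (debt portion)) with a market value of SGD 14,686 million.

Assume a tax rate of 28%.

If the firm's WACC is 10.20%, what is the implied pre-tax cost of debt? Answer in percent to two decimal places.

9.01%

Total capital V = 9117 + 14686 = 23803.
Equity weight = 9117/23803 = 0.3830.
Convertible notes (debt portion) weight = 14686/23803 = 0.6170.
Equity contribution = 0.3830 × 16.18% = 6.1972%.
Remaining for debt = 10.2% − 6.1972% = 4.0028%.
Rd × (1 − 28%) × 0.6170 = 4.0028%  ⇒  Rd = 9.0106%.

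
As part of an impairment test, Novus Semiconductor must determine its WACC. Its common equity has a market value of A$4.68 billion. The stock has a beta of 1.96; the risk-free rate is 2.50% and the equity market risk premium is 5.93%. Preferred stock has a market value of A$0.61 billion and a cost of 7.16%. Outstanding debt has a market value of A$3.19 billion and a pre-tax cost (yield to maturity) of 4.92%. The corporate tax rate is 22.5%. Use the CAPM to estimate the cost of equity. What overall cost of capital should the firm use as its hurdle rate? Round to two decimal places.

Cost of equity via CAPM: Re = 2.5% + 1.96 × 5.93% = 14.1228%.
Total capital V = 4.68 + 0.61 + 3.19 = 8.48.
Equity: weight = 4.68/8.48 = 0.5519; cost = 14.1228%.
Preferred: weight = 0.61/8.48 = 0.0719; cost = 7.16%.
Debt: weight = 3.19/8.48 = 0.3762; after-tax cost = 4.92% × (1 − 22.5%) = 3.8130%.
WACC = 0.5519 × 14.1228% + 0.0719 × 7.1600% + 0.3762 × 3.8130% = 9.7436%.

9.74%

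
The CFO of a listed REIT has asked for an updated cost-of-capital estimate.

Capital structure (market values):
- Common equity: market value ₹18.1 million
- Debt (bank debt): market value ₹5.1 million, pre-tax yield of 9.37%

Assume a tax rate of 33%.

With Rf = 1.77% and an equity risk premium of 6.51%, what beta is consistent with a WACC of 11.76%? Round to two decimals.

Total capital V = 18.1 + 5.1 = 23.2.
Equity weight = 18.1/23.2 = 0.7802.
Bank debt weight = 5.1/23.2 = 0.2198.
Debt contribution = 0.2198 × 9.37% × (1 − 33%) = 1.3801%.
Required equity contribution = 11.76% − 1.3801% = 10.3799%  ⇒  Re = 13.3047%.
CAPM: 13.3047% = 1.77% + β × 6.51%  ⇒  β = 1.7718.

1.77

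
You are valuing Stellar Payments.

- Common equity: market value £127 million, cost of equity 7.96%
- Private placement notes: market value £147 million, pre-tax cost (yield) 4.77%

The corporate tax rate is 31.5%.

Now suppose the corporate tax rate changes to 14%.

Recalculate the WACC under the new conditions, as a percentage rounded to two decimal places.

After the change:
Total capital V = 127 + 147 = 274.
Equity: weight = 127/274 = 0.4635; cost = 7.96%.
Private placement notes: weight = 147/274 = 0.5365; after-tax cost = 4.77% × (1 − 14%) = 4.1022%.
WACC = 0.4635 × 7.9600% + 0.5365 × 4.1022% = 5.8903%.

5.89%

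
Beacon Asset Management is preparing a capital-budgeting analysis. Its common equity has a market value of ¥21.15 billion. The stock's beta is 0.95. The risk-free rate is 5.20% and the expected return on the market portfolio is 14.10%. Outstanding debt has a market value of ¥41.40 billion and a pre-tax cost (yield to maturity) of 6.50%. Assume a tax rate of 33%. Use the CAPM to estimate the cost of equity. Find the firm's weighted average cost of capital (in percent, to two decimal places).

7.50%

Market risk premium = 14.1% − 5.2% = 8.9%.
Cost of equity via CAPM: Re = 5.2% + 0.95 × 8.9% = 13.6550%.
Total capital V = 21.15 + 41.4 = 62.55.
Equity: weight = 21.15/62.55 = 0.3381; cost = 13.655%.
Debt: weight = 41.4/62.55 = 0.6619; after-tax cost = 6.5% × (1 − 33%) = 4.3550%.
WACC = 0.3381 × 13.6550% + 0.6619 × 4.3550% = 7.4996%.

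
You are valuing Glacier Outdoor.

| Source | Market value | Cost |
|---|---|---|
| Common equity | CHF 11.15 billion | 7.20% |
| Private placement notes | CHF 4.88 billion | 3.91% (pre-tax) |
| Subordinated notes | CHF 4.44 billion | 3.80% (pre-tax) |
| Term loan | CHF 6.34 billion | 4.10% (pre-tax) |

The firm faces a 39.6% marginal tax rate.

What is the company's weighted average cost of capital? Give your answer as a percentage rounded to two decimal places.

Total capital V = 11.15 + 4.88 + 4.44 + 6.34 = 26.81.
Equity: weight = 11.15/26.81 = 0.4159; cost = 7.2%.
Private placement notes: weight = 4.88/26.81 = 0.1820; after-tax cost = 3.91% × (1 − 39.6%) = 2.3616%.
Subordinated notes: weight = 4.44/26.81 = 0.1656; after-tax cost = 3.8% × (1 − 39.6%) = 2.2952%.
Term loan: weight = 6.34/26.81 = 0.2365; after-tax cost = 4.1% × (1 − 39.6%) = 2.4764%.
WACC = 0.4159 × 7.2000% + 0.1820 × 2.3616% + 0.1656 × 2.2952% + 0.2365 × 2.4764% = 4.3900%.

4.39%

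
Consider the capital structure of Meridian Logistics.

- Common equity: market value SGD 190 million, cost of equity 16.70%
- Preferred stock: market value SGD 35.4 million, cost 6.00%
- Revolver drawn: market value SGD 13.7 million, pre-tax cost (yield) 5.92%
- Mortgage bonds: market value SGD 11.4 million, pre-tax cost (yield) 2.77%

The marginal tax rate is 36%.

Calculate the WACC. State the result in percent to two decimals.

Total capital V = 190 + 35.4 + 13.7 + 11.4 = 250.5.
Equity: weight = 190/250.5 = 0.7585; cost = 16.7%.
Preferred: weight = 35.4/250.5 = 0.1413; cost = 6%.
Revolver drawn: weight = 13.7/250.5 = 0.0547; after-tax cost = 5.92% × (1 − 36%) = 3.7888%.
Mortgage bonds: weight = 11.4/250.5 = 0.0455; after-tax cost = 2.77% × (1 − 36%) = 1.7728%.
WACC = 0.7585 × 16.7000% + 0.1413 × 6.0000% + 0.0547 × 3.7888% + 0.0455 × 1.7728% = 13.8025%.

13.80%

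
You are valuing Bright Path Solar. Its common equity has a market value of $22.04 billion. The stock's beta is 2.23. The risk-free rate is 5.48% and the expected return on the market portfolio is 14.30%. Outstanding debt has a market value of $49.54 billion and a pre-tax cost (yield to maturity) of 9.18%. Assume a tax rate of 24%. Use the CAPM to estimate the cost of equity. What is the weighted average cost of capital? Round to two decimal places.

12.57%

Market risk premium = 14.3% − 5.48% = 8.82%.
Cost of equity via CAPM: Re = 5.48% + 2.23 × 8.82% = 25.1486%.
Total capital V = 22.04 + 49.54 = 71.58.
Equity: weight = 22.04/71.58 = 0.3079; cost = 25.1486%.
Debt: weight = 49.54/71.58 = 0.6921; after-tax cost = 9.18% × (1 − 24%) = 6.9768%.
WACC = 0.3079 × 25.1486% + 0.6921 × 6.9768% = 12.5720%.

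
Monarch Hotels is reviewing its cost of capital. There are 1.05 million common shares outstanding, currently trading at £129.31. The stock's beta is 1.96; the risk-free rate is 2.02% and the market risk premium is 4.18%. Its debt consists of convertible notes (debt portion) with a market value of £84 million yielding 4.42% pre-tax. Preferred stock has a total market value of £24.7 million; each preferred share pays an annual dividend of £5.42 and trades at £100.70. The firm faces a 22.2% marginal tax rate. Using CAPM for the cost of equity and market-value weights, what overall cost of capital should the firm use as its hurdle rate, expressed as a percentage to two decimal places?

7.40%

Cost of equity via CAPM: Re = 2.02% + 1.96 × 4.18% = 10.2128%.
Cost of preferred: Rp = 5.42 / 100.7 = 5.3823%.
Market value of equity E = 129.31 × 1.05m = 135.7755m.
Total capital V = 135.7755 + 24.7 + 84 = 244.4755.
Equity: weight = 135.7755/244.4755 = 0.5554; cost = 10.2128%.
Preferred: weight = 24.7/244.4755 = 0.1010; cost = 5.3823%.
Convertible notes (debt portion): weight = 84/244.4755 = 0.3436; after-tax cost = 4.42% × (1 − 22.2%) = 3.4388%.
WACC = 0.5554 × 10.2128% + 0.1010 × 5.3823% + 0.3436 × 3.4388% = 7.3973%.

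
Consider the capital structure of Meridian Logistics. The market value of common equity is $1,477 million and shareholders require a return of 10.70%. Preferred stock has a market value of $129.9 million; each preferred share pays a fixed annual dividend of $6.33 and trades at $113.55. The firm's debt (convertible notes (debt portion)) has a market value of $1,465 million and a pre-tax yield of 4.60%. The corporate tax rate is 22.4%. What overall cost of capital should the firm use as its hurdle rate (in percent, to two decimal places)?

Cost of preferred: Rp = 6.33 / 113.55 = 5.5746%.
Total capital V = 1477 + 129.9 + 1465 = 3071.9.
Equity: weight = 1477/3071.9 = 0.4808; cost = 10.7%.
Preferred: weight = 129.9/3071.9 = 0.0423; cost = 5.5746%.
Convertible notes (debt portion): weight = 1465/3071.9 = 0.4769; after-tax cost = 4.6% × (1 − 22.4%) = 3.5696%.
WACC = 0.4808 × 10.7000% + 0.0423 × 5.5746% + 0.4769 × 3.5696% = 7.0828%.

7.08%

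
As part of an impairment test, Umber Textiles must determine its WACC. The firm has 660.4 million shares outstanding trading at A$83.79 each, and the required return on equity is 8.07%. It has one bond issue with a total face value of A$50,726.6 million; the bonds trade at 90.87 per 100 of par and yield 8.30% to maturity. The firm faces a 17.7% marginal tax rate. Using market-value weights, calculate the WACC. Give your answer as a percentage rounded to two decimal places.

7.51%

Market value of equity E = 83.79 × 660.4m = 55334.916m. Market value of debt D = 50726.6m × 90.87/100 = 46095.26142m.
Total capital V = 55334.916 + 46095.26142 = 101430.17742.
Equity: weight = 55334.916/101430.17742 = 0.5455; cost = 8.07%.
Bonds outstanding: weight = 46095.26142/101430.17742 = 0.4545; after-tax cost = 8.3% × (1 − 17.7%) = 6.8309%.
WACC = 0.5455 × 8.0700% + 0.4545 × 6.8309% = 7.5069%.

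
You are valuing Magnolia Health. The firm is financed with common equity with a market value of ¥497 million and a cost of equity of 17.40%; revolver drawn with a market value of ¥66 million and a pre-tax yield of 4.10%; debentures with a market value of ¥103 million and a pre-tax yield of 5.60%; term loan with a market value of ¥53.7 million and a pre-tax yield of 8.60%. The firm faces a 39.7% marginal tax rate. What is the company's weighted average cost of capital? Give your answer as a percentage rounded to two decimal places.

Total capital V = 497 + 66 + 103 + 53.7 = 719.7.
Equity: weight = 497/719.7 = 0.6906; cost = 17.4%.
Revolver drawn: weight = 66/719.7 = 0.0917; after-tax cost = 4.1% × (1 − 39.7%) = 2.4723%.
Debentures: weight = 103/719.7 = 0.1431; after-tax cost = 5.6% × (1 − 39.7%) = 3.3768%.
Term loan: weight = 53.7/719.7 = 0.0746; after-tax cost = 8.6% × (1 − 39.7%) = 5.1858%.
WACC = 0.6906 × 17.4000% + 0.0917 × 2.4723% + 0.1431 × 3.3768% + 0.0746 × 5.1858% = 13.1128%.

13.11%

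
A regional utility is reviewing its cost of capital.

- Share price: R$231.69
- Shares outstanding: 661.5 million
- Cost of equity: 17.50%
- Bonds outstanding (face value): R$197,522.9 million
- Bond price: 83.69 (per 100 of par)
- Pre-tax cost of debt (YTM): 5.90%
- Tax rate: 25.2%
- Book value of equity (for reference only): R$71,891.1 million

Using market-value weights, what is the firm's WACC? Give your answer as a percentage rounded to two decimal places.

10.71%

Market value of equity E = 231.69 × 661.5m = 153262.935m. Market value of debt D = 197522.9m × 83.69/100 = 165306.91501m.
Total capital V = 153262.935 + 165306.91501 = 318569.85001.
Equity: weight = 153262.935/318569.85001 = 0.4811; cost = 17.5%.
Bonds outstanding: weight = 165306.91501/318569.85001 = 0.5189; after-tax cost = 5.9% × (1 − 25.2%) = 4.4132%.
WACC = 0.4811 × 17.5000% + 0.5189 × 4.4132% = 10.7092%.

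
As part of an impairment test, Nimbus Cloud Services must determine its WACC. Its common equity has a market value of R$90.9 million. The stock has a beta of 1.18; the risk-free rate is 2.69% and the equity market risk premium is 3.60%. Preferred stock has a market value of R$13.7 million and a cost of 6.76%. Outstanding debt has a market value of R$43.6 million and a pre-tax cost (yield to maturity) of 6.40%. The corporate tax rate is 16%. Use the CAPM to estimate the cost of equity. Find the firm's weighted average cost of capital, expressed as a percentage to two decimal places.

Cost of equity via CAPM: Re = 2.69% + 1.18 × 3.6% = 6.9380%.
Total capital V = 90.9 + 13.7 + 43.6 = 148.2.
Equity: weight = 90.9/148.2 = 0.6134; cost = 6.938%.
Preferred: weight = 13.7/148.2 = 0.0924; cost = 6.76%.
Debt: weight = 43.6/148.2 = 0.2942; after-tax cost = 6.4% × (1 − 16%) = 5.3760%.
WACC = 0.6134 × 6.9380% + 0.0924 × 6.7600% + 0.2942 × 5.3760% = 6.4620%.

6.46%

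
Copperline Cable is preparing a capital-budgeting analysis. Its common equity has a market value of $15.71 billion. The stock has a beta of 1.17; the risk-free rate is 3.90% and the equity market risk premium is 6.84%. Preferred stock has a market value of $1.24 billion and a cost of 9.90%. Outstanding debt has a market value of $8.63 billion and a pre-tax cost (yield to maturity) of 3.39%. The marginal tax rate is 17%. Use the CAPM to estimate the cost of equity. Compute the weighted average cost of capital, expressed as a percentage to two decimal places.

8.74%

Cost of equity via CAPM: Re = 3.9% + 1.17 × 6.84% = 11.9028%.
Total capital V = 15.71 + 1.24 + 8.63 = 25.58.
Equity: weight = 15.71/25.58 = 0.6142; cost = 11.9028%.
Preferred: weight = 1.24/25.58 = 0.0485; cost = 9.9%.
Debt: weight = 8.63/25.58 = 0.3374; after-tax cost = 3.39% × (1 − 17%) = 2.8137%.
WACC = 0.6142 × 11.9028% + 0.0485 × 9.9000% + 0.3374 × 2.8137% = 8.7393%.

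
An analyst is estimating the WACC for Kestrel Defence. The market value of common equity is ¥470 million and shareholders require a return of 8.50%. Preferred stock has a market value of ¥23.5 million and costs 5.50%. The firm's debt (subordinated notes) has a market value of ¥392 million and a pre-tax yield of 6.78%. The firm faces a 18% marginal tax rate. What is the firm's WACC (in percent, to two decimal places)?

7.12%

Total capital V = 470 + 23.5 + 392 = 885.5.
Equity: weight = 470/885.5 = 0.5308; cost = 8.5%.
Preferred: weight = 23.5/885.5 = 0.0265; cost = 5.5%.
Subordinated notes: weight = 392/885.5 = 0.4427; after-tax cost = 6.78% × (1 − 18%) = 5.5596%.
WACC = 0.5308 × 8.5000% + 0.0265 × 5.5000% + 0.4427 × 5.5596% = 7.1187%.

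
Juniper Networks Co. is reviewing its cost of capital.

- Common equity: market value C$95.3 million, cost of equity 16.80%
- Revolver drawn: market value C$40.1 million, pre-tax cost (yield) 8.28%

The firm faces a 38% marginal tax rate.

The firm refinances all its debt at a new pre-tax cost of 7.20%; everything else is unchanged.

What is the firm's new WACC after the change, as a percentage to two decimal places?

After the change:
Total capital V = 95.3 + 40.1 = 135.4.
Equity: weight = 95.3/135.4 = 0.7038; cost = 16.8%.
Revolver drawn: weight = 40.1/135.4 = 0.2962; after-tax cost = 7.2% × (1 − 38%) = 4.4640%.
WACC = 0.7038 × 16.8000% + 0.2962 × 4.4640% = 13.1466%.

13.15%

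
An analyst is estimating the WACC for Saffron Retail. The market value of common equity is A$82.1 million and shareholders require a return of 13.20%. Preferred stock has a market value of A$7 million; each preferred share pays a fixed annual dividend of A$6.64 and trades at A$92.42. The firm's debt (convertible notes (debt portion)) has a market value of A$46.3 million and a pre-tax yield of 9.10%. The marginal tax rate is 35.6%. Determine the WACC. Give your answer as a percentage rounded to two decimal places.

10.38%

Cost of preferred: Rp = 6.64 / 92.42 = 7.1846%.
Total capital V = 82.1 + 7 + 46.3 = 135.4.
Equity: weight = 82.1/135.4 = 0.6064; cost = 13.2%.
Preferred: weight = 7/135.4 = 0.0517; cost = 7.1846%.
Convertible notes (debt portion): weight = 46.3/135.4 = 0.3419; after-tax cost = 9.1% × (1 − 35.6%) = 5.8604%.
WACC = 0.6064 × 13.2000% + 0.0517 × 7.1846% + 0.3419 × 5.8604% = 10.3792%.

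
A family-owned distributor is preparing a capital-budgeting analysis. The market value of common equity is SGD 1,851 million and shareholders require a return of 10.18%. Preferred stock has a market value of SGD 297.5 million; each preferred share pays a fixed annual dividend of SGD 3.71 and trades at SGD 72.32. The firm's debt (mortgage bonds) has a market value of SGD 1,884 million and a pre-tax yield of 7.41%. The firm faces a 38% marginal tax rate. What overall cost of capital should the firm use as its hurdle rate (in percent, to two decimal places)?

7.20%

Cost of preferred: Rp = 3.71 / 72.32 = 5.1300%.
Total capital V = 1851 + 297.5 + 1884 = 4032.5.
Equity: weight = 1851/4032.5 = 0.4590; cost = 10.18%.
Preferred: weight = 297.5/4032.5 = 0.0738; cost = 5.13%.
Mortgage bonds: weight = 1884/4032.5 = 0.4672; after-tax cost = 7.41% × (1 − 38%) = 4.5942%.
WACC = 0.4590 × 10.1800% + 0.0738 × 5.1300% + 0.4672 × 4.5942% = 7.1977%.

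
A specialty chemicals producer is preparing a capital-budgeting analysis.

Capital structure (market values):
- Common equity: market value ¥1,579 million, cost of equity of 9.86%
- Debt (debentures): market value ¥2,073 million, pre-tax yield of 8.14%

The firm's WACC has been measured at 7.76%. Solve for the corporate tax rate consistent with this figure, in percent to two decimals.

24.32%

Total capital V = 1579 + 2073 = 3652.
Equity weight = 1579/3652 = 0.4324.
Debentures weight = 2073/3652 = 0.5676.
Equity contribution = 0.4324 × 9.86% = 4.2631%.
Debt contribution must be 7.76% − 4.2631% = 3.4969%.
0.5676 × 8.14% × (1 − T) = 3.4969%  ⇒  (1 − T) = 0.7568.
T = 24.3190%.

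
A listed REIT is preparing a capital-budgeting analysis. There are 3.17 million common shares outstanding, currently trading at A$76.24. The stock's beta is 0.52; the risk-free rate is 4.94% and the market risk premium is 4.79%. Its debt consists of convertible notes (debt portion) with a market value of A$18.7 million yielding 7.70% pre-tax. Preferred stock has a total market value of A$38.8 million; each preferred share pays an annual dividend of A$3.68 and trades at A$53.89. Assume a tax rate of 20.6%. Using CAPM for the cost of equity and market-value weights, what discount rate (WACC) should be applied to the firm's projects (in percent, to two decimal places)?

Cost of equity via CAPM: Re = 4.94% + 0.52 × 4.79% = 7.4308%.
Cost of preferred: Rp = 3.68 / 53.89 = 6.8287%.
Market value of equity E = 76.24 × 3.17m = 241.6808m.
Total capital V = 241.6808 + 38.8 + 18.7 = 299.1808.
Equity: weight = 241.6808/299.1808 = 0.8078; cost = 7.4308%.
Preferred: weight = 38.8/299.1808 = 0.1297; cost = 6.8287%.
Convertible notes (debt portion): weight = 18.7/299.1808 = 0.0625; after-tax cost = 7.7% × (1 − 20.6%) = 6.1138%.
WACC = 0.8078 × 7.4308% + 0.1297 × 6.8287% + 0.0625 × 6.1138% = 7.2704%.

7.27%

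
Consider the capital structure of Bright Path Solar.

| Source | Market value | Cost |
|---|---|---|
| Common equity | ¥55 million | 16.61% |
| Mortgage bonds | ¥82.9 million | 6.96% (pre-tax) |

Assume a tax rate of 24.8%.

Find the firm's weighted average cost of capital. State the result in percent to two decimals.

9.77%

Total capital V = 55 + 82.9 = 137.9.
Equity: weight = 55/137.9 = 0.3988; cost = 16.61%.
Mortgage bonds: weight = 82.9/137.9 = 0.6012; after-tax cost = 6.96% × (1 − 24.8%) = 5.2339%.
WACC = 0.3988 × 16.6100% + 0.6012 × 5.2339% = 9.7712%.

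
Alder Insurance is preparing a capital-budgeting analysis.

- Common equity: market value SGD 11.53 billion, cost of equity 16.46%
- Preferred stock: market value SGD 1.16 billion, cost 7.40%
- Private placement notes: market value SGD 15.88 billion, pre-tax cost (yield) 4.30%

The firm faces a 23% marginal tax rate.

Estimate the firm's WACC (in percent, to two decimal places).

Total capital V = 11.53 + 1.16 + 15.88 = 28.57.
Equity: weight = 11.53/28.57 = 0.4036; cost = 16.46%.
Preferred: weight = 1.16/28.57 = 0.0406; cost = 7.4%.
Private placement notes: weight = 15.88/28.57 = 0.5558; after-tax cost = 4.3% × (1 − 23%) = 3.3110%.
WACC = 0.4036 × 16.4600% + 0.0406 × 7.4000% + 0.5558 × 3.3110% = 8.7836%.

8.78%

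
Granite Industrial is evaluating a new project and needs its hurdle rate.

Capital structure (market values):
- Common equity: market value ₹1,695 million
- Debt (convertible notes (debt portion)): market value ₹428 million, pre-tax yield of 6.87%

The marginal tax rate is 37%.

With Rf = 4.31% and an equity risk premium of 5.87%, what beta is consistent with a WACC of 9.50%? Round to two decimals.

1.11

Total capital V = 1695 + 428 = 2123.
Equity weight = 1695/2123 = 0.7984.
Convertible notes (debt portion) weight = 428/2123 = 0.2016.
Debt contribution = 0.2016 × 6.87% × (1 − 37%) = 0.8726%.
Required equity contribution = 9.5% − 0.8726% = 8.6274%  ⇒  Re = 10.8059%.
CAPM: 10.8059% = 4.31% + β × 5.87%  ⇒  β = 1.1066.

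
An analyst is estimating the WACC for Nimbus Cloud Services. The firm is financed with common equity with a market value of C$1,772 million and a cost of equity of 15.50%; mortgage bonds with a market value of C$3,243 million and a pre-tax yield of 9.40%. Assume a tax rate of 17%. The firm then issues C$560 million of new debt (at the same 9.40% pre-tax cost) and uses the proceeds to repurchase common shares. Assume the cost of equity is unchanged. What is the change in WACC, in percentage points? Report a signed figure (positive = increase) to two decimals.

Current WACC:
Total capital V = 1772 + 3243 = 5015.
Equity: weight = 1772/5015 = 0.3533; cost = 15.5%.
Mortgage bonds: weight = 3243/5015 = 0.6467; after-tax cost = 9.4% × (1 − 17%) = 7.8020%.
WACC = 0.3533 × 15.5000% + 0.6467 × 7.8020% = 10.5220%.
After the change:
Total capital V = 1212 + 3803 = 5015.
Equity: weight = 1212/5015 = 0.2417; cost = 15.5%.
Mortgage bonds: weight = 3803/5015 = 0.7583; after-tax cost = 9.4% × (1 − 17%) = 7.8020%.
WACC = 0.2417 × 15.5000% + 0.7583 × 7.8020% = 9.6624%.
Change in WACC = 9.6624% − 10.5220% = -0.8596 pp.

-0.86 pp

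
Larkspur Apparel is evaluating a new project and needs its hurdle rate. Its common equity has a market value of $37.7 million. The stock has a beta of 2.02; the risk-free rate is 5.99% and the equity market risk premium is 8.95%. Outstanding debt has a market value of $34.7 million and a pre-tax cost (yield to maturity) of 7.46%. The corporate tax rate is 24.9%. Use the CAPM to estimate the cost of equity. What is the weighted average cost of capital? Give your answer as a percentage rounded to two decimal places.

Cost of equity via CAPM: Re = 5.99% + 2.02 × 8.95% = 24.0690%.
Total capital V = 37.7 + 34.7 = 72.4.
Equity: weight = 37.7/72.4 = 0.5207; cost = 24.069%.
Debt: weight = 34.7/72.4 = 0.4793; after-tax cost = 7.46% × (1 − 24.9%) = 5.6025%.
WACC = 0.5207 × 24.0690% + 0.4793 × 5.6025% = 15.2183%.

15.22%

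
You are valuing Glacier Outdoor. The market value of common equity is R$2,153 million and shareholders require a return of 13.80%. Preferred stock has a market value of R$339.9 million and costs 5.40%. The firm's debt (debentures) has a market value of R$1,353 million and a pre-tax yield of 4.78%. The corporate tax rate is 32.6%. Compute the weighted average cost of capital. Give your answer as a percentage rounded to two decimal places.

9.34%

Total capital V = 2153 + 339.9 + 1353 = 3845.9.
Equity: weight = 2153/3845.9 = 0.5598; cost = 13.8%.
Preferred: weight = 339.9/3845.9 = 0.0884; cost = 5.4%.
Debentures: weight = 1353/3845.9 = 0.3518; after-tax cost = 4.78% × (1 − 32.6%) = 3.2217%.
WACC = 0.5598 × 13.8000% + 0.0884 × 5.4000% + 0.3518 × 3.2217% = 9.3361%.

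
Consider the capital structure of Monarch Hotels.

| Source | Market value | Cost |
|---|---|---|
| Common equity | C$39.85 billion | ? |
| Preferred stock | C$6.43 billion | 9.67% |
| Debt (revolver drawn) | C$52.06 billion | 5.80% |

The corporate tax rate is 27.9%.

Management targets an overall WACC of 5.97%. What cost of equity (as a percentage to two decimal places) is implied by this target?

7.71%

Total capital V = 39.85 + 6.43 + 52.06 = 98.34.
Equity weight = 39.85/98.34 = 0.4052.
Preferred weight = 6.43/98.34 = 0.0654.
Revolver drawn weight = 52.06/98.34 = 0.5294.
Debt contribution = 0.5294 × 5.8% × (1 − 27.9%) = 2.2138%.
Preferred contribution = 0.0654 × 9.67% = 0.6323%.
Required equity contribution = 5.97% − 2.8461% = 3.1239%.
Re = 3.1239% / 0.4052 = 7.7091%.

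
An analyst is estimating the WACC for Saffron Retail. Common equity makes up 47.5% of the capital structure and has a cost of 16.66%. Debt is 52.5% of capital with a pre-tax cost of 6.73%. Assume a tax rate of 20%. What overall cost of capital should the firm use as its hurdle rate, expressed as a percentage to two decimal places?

After-tax cost of debt = 6.73% × (1 − 20%) = 5.3840%.
WACC = 0.475 × 16.6600% + 0.525 × 5.3840% = 10.7401%.

10.74%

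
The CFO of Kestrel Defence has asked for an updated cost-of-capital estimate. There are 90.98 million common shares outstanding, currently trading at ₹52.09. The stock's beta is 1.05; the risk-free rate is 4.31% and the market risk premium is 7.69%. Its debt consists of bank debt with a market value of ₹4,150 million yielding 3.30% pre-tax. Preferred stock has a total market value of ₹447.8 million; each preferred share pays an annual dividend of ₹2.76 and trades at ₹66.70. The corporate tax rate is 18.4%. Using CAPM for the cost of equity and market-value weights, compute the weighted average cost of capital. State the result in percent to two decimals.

7.68%

Cost of equity via CAPM: Re = 4.31% + 1.05 × 7.69% = 12.3845%.
Cost of preferred: Rp = 2.76 / 66.7 = 4.1379%.
Market value of equity E = 52.09 × 90.98m = 4739.1482m.
Total capital V = 4739.1482 + 447.8 + 4150 = 9336.9482.
Equity: weight = 4739.1482/9336.9482 = 0.5076; cost = 12.3845%.
Preferred: weight = 447.8/9336.9482 = 0.0480; cost = 4.1379%.
Bank debt: weight = 4150/9336.9482 = 0.4445; after-tax cost = 3.3% × (1 − 18.4%) = 2.6928%.
WACC = 0.5076 × 12.3845% + 0.0480 × 4.1379% + 0.4445 × 2.6928% = 7.6813%.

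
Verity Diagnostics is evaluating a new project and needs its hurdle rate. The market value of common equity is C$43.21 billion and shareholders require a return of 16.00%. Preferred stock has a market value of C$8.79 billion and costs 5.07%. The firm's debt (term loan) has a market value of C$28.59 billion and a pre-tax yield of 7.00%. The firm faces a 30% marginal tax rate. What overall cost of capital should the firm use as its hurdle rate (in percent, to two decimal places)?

Total capital V = 43.21 + 8.79 + 28.59 = 80.59.
Equity: weight = 43.21/80.59 = 0.5362; cost = 16%.
Preferred: weight = 8.79/80.59 = 0.1091; cost = 5.07%.
Term loan: weight = 28.59/80.59 = 0.3548; after-tax cost = 7% × (1 − 30%) = 4.9000%.
WACC = 0.5362 × 16.0000% + 0.1091 × 5.0700% + 0.3548 × 4.9000% = 10.8700%.

10.87%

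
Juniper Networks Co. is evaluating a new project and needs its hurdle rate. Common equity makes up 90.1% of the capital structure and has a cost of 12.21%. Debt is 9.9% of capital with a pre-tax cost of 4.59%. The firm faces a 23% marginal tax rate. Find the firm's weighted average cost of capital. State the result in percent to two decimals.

11.35%

After-tax cost of debt = 4.59% × (1 − 23%) = 3.5343%.
WACC = 0.901 × 12.2100% + 0.099 × 3.5343% = 11.3511%.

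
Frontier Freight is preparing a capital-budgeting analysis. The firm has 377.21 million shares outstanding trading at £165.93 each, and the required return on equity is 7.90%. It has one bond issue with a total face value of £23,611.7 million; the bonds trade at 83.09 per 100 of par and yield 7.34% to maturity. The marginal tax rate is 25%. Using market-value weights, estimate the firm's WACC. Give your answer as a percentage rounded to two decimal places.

Market value of equity E = 165.93 × 377.21m = 62590.4553m. Market value of debt D = 23611.7m × 83.09/100 = 19618.96153m.
Total capital V = 62590.4553 + 19618.96153 = 82209.41683.
Equity: weight = 62590.4553/82209.41683 = 0.7614; cost = 7.9%.
Bonds outstanding: weight = 19618.96153/82209.41683 = 0.2386; after-tax cost = 7.34% × (1 − 25%) = 5.5050%.
WACC = 0.7614 × 7.9000% + 0.2386 × 5.5050% = 7.3284%.

7.33%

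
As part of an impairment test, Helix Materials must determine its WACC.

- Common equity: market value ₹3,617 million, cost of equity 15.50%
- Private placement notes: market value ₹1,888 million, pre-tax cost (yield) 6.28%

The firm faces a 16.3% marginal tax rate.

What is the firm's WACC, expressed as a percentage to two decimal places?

Total capital V = 3617 + 1888 = 5505.
Equity: weight = 3617/5505 = 0.6570; cost = 15.5%.
Private placement notes: weight = 1888/5505 = 0.3430; after-tax cost = 6.28% × (1 − 16.3%) = 5.2564%.
WACC = 0.6570 × 15.5000% + 0.3430 × 5.2564% = 11.9868%.

11.99%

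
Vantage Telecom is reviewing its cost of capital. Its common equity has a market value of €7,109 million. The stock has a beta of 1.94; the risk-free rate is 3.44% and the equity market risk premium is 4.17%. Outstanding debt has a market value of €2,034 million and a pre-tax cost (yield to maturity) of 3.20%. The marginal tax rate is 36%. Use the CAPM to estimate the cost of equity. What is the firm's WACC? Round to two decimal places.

Cost of equity via CAPM: Re = 3.44% + 1.94 × 4.17% = 11.5298%.
Total capital V = 7109 + 2034 = 9143.
Equity: weight = 7109/9143 = 0.7775; cost = 11.5298%.
Debt: weight = 2034/9143 = 0.2225; after-tax cost = 3.2% × (1 − 36%) = 2.0480%.
WACC = 0.7775 × 11.5298% + 0.2225 × 2.0480% = 9.4204%.

9.42%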